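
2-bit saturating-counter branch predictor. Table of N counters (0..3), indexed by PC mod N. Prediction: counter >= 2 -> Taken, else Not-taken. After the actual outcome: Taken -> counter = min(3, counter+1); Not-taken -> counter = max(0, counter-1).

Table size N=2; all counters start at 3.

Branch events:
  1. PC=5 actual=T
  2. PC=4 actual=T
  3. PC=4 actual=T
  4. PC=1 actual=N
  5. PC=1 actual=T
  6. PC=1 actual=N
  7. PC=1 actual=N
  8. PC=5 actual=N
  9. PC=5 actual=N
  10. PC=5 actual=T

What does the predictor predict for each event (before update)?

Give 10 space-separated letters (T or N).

Ev 1: PC=5 idx=1 pred=T actual=T -> ctr[1]=3
Ev 2: PC=4 idx=0 pred=T actual=T -> ctr[0]=3
Ev 3: PC=4 idx=0 pred=T actual=T -> ctr[0]=3
Ev 4: PC=1 idx=1 pred=T actual=N -> ctr[1]=2
Ev 5: PC=1 idx=1 pred=T actual=T -> ctr[1]=3
Ev 6: PC=1 idx=1 pred=T actual=N -> ctr[1]=2
Ev 7: PC=1 idx=1 pred=T actual=N -> ctr[1]=1
Ev 8: PC=5 idx=1 pred=N actual=N -> ctr[1]=0
Ev 9: PC=5 idx=1 pred=N actual=N -> ctr[1]=0
Ev 10: PC=5 idx=1 pred=N actual=T -> ctr[1]=1

Answer: T T T T T T T N N N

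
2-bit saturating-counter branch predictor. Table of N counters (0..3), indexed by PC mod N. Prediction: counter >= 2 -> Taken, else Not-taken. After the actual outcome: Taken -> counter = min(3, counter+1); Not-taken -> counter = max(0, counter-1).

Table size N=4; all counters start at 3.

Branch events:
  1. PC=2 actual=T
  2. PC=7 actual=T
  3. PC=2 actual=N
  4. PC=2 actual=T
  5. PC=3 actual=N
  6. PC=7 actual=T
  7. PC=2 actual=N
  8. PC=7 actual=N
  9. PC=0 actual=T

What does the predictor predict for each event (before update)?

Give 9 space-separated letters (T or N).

Ev 1: PC=2 idx=2 pred=T actual=T -> ctr[2]=3
Ev 2: PC=7 idx=3 pred=T actual=T -> ctr[3]=3
Ev 3: PC=2 idx=2 pred=T actual=N -> ctr[2]=2
Ev 4: PC=2 idx=2 pred=T actual=T -> ctr[2]=3
Ev 5: PC=3 idx=3 pred=T actual=N -> ctr[3]=2
Ev 6: PC=7 idx=3 pred=T actual=T -> ctr[3]=3
Ev 7: PC=2 idx=2 pred=T actual=N -> ctr[2]=2
Ev 8: PC=7 idx=3 pred=T actual=N -> ctr[3]=2
Ev 9: PC=0 idx=0 pred=T actual=T -> ctr[0]=3

Answer: T T T T T T T T T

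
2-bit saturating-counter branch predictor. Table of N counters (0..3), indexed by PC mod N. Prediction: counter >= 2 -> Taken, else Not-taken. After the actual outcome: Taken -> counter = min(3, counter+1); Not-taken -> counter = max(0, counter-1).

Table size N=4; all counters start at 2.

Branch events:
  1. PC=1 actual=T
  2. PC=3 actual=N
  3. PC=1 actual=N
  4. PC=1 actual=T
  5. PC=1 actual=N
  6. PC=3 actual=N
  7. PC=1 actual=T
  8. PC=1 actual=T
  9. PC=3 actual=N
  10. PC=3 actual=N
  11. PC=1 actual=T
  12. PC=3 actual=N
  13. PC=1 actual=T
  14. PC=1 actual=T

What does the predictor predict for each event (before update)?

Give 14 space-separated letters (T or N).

Ev 1: PC=1 idx=1 pred=T actual=T -> ctr[1]=3
Ev 2: PC=3 idx=3 pred=T actual=N -> ctr[3]=1
Ev 3: PC=1 idx=1 pred=T actual=N -> ctr[1]=2
Ev 4: PC=1 idx=1 pred=T actual=T -> ctr[1]=3
Ev 5: PC=1 idx=1 pred=T actual=N -> ctr[1]=2
Ev 6: PC=3 idx=3 pred=N actual=N -> ctr[3]=0
Ev 7: PC=1 idx=1 pred=T actual=T -> ctr[1]=3
Ev 8: PC=1 idx=1 pred=T actual=T -> ctr[1]=3
Ev 9: PC=3 idx=3 pred=N actual=N -> ctr[3]=0
Ev 10: PC=3 idx=3 pred=N actual=N -> ctr[3]=0
Ev 11: PC=1 idx=1 pred=T actual=T -> ctr[1]=3
Ev 12: PC=3 idx=3 pred=N actual=N -> ctr[3]=0
Ev 13: PC=1 idx=1 pred=T actual=T -> ctr[1]=3
Ev 14: PC=1 idx=1 pred=T actual=T -> ctr[1]=3

Answer: T T T T T N T T N N T N T T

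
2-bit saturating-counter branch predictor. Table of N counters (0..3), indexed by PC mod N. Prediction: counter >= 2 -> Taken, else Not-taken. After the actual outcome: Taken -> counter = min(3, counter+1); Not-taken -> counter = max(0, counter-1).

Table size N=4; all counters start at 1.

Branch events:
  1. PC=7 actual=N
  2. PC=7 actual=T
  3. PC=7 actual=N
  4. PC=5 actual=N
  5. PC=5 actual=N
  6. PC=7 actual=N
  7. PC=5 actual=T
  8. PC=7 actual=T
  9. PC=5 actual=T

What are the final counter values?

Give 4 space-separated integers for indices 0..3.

Ev 1: PC=7 idx=3 pred=N actual=N -> ctr[3]=0
Ev 2: PC=7 idx=3 pred=N actual=T -> ctr[3]=1
Ev 3: PC=7 idx=3 pred=N actual=N -> ctr[3]=0
Ev 4: PC=5 idx=1 pred=N actual=N -> ctr[1]=0
Ev 5: PC=5 idx=1 pred=N actual=N -> ctr[1]=0
Ev 6: PC=7 idx=3 pred=N actual=N -> ctr[3]=0
Ev 7: PC=5 idx=1 pred=N actual=T -> ctr[1]=1
Ev 8: PC=7 idx=3 pred=N actual=T -> ctr[3]=1
Ev 9: PC=5 idx=1 pred=N actual=T -> ctr[1]=2

Answer: 1 2 1 1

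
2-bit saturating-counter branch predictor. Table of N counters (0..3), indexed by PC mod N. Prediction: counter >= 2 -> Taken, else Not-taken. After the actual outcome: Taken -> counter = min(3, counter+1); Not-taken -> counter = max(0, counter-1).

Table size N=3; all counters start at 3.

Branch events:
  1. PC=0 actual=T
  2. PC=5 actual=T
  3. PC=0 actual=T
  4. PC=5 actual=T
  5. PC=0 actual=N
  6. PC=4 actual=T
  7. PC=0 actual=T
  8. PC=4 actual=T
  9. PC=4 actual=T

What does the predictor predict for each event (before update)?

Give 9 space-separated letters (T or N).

Answer: T T T T T T T T T

Derivation:
Ev 1: PC=0 idx=0 pred=T actual=T -> ctr[0]=3
Ev 2: PC=5 idx=2 pred=T actual=T -> ctr[2]=3
Ev 3: PC=0 idx=0 pred=T actual=T -> ctr[0]=3
Ev 4: PC=5 idx=2 pred=T actual=T -> ctr[2]=3
Ev 5: PC=0 idx=0 pred=T actual=N -> ctr[0]=2
Ev 6: PC=4 idx=1 pred=T actual=T -> ctr[1]=3
Ev 7: PC=0 idx=0 pred=T actual=T -> ctr[0]=3
Ev 8: PC=4 idx=1 pred=T actual=T -> ctr[1]=3
Ev 9: PC=4 idx=1 pred=T actual=T -> ctr[1]=3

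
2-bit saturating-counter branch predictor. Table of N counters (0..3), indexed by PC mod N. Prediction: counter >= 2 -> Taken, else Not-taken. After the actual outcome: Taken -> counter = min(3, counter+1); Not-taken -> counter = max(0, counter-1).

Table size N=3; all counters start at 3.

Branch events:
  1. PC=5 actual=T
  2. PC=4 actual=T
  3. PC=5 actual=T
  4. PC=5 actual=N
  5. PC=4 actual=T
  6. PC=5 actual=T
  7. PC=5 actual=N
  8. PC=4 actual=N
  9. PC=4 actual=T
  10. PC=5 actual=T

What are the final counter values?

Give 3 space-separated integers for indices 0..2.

Answer: 3 3 3

Derivation:
Ev 1: PC=5 idx=2 pred=T actual=T -> ctr[2]=3
Ev 2: PC=4 idx=1 pred=T actual=T -> ctr[1]=3
Ev 3: PC=5 idx=2 pred=T actual=T -> ctr[2]=3
Ev 4: PC=5 idx=2 pred=T actual=N -> ctr[2]=2
Ev 5: PC=4 idx=1 pred=T actual=T -> ctr[1]=3
Ev 6: PC=5 idx=2 pred=T actual=T -> ctr[2]=3
Ev 7: PC=5 idx=2 pred=T actual=N -> ctr[2]=2
Ev 8: PC=4 idx=1 pred=T actual=N -> ctr[1]=2
Ev 9: PC=4 idx=1 pred=T actual=T -> ctr[1]=3
Ev 10: PC=5 idx=2 pred=T actual=T -> ctr[2]=3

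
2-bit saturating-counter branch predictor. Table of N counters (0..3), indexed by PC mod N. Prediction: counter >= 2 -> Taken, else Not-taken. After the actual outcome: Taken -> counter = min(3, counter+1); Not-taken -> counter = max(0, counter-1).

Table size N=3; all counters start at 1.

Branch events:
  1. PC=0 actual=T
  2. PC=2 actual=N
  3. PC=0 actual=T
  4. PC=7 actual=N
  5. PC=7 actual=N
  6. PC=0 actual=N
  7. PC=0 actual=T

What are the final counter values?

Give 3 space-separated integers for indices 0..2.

Ev 1: PC=0 idx=0 pred=N actual=T -> ctr[0]=2
Ev 2: PC=2 idx=2 pred=N actual=N -> ctr[2]=0
Ev 3: PC=0 idx=0 pred=T actual=T -> ctr[0]=3
Ev 4: PC=7 idx=1 pred=N actual=N -> ctr[1]=0
Ev 5: PC=7 idx=1 pred=N actual=N -> ctr[1]=0
Ev 6: PC=0 idx=0 pred=T actual=N -> ctr[0]=2
Ev 7: PC=0 idx=0 pred=T actual=T -> ctr[0]=3

Answer: 3 0 0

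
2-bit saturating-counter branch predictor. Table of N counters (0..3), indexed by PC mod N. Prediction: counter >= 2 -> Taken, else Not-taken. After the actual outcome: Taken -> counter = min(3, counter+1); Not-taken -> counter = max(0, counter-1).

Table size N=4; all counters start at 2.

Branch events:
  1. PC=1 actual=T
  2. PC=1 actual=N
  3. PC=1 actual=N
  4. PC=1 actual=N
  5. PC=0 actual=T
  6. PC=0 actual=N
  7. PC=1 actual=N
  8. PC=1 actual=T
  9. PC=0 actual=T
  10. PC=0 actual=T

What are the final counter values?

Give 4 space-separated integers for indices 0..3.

Answer: 3 1 2 2

Derivation:
Ev 1: PC=1 idx=1 pred=T actual=T -> ctr[1]=3
Ev 2: PC=1 idx=1 pred=T actual=N -> ctr[1]=2
Ev 3: PC=1 idx=1 pred=T actual=N -> ctr[1]=1
Ev 4: PC=1 idx=1 pred=N actual=N -> ctr[1]=0
Ev 5: PC=0 idx=0 pred=T actual=T -> ctr[0]=3
Ev 6: PC=0 idx=0 pred=T actual=N -> ctr[0]=2
Ev 7: PC=1 idx=1 pred=N actual=N -> ctr[1]=0
Ev 8: PC=1 idx=1 pred=N actual=T -> ctr[1]=1
Ev 9: PC=0 idx=0 pred=T actual=T -> ctr[0]=3
Ev 10: PC=0 idx=0 pred=T actual=T -> ctr[0]=3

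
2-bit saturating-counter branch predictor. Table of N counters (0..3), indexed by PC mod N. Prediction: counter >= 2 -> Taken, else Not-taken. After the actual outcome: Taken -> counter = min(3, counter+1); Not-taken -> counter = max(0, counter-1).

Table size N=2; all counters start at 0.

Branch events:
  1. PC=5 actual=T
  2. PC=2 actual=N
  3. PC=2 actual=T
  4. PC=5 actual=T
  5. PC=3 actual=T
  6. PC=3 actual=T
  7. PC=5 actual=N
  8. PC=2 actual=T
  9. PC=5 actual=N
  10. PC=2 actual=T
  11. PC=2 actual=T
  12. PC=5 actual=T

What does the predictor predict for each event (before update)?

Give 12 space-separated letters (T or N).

Ev 1: PC=5 idx=1 pred=N actual=T -> ctr[1]=1
Ev 2: PC=2 idx=0 pred=N actual=N -> ctr[0]=0
Ev 3: PC=2 idx=0 pred=N actual=T -> ctr[0]=1
Ev 4: PC=5 idx=1 pred=N actual=T -> ctr[1]=2
Ev 5: PC=3 idx=1 pred=T actual=T -> ctr[1]=3
Ev 6: PC=3 idx=1 pred=T actual=T -> ctr[1]=3
Ev 7: PC=5 idx=1 pred=T actual=N -> ctr[1]=2
Ev 8: PC=2 idx=0 pred=N actual=T -> ctr[0]=2
Ev 9: PC=5 idx=1 pred=T actual=N -> ctr[1]=1
Ev 10: PC=2 idx=0 pred=T actual=T -> ctr[0]=3
Ev 11: PC=2 idx=0 pred=T actual=T -> ctr[0]=3
Ev 12: PC=5 idx=1 pred=N actual=T -> ctr[1]=2

Answer: N N N N T T T N T T T N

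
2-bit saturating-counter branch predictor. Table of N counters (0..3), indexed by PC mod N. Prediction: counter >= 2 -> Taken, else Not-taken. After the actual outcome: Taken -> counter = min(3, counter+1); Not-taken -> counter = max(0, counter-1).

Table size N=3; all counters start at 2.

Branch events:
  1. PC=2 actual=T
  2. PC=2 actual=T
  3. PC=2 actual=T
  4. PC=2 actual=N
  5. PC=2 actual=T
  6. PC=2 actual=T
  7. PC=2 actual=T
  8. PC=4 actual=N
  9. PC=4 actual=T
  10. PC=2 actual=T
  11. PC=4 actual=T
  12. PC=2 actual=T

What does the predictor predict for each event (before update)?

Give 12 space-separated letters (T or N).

Ev 1: PC=2 idx=2 pred=T actual=T -> ctr[2]=3
Ev 2: PC=2 idx=2 pred=T actual=T -> ctr[2]=3
Ev 3: PC=2 idx=2 pred=T actual=T -> ctr[2]=3
Ev 4: PC=2 idx=2 pred=T actual=N -> ctr[2]=2
Ev 5: PC=2 idx=2 pred=T actual=T -> ctr[2]=3
Ev 6: PC=2 idx=2 pred=T actual=T -> ctr[2]=3
Ev 7: PC=2 idx=2 pred=T actual=T -> ctr[2]=3
Ev 8: PC=4 idx=1 pred=T actual=N -> ctr[1]=1
Ev 9: PC=4 idx=1 pred=N actual=T -> ctr[1]=2
Ev 10: PC=2 idx=2 pred=T actual=T -> ctr[2]=3
Ev 11: PC=4 idx=1 pred=T actual=T -> ctr[1]=3
Ev 12: PC=2 idx=2 pred=T actual=T -> ctr[2]=3

Answer: T T T T T T T T N T T T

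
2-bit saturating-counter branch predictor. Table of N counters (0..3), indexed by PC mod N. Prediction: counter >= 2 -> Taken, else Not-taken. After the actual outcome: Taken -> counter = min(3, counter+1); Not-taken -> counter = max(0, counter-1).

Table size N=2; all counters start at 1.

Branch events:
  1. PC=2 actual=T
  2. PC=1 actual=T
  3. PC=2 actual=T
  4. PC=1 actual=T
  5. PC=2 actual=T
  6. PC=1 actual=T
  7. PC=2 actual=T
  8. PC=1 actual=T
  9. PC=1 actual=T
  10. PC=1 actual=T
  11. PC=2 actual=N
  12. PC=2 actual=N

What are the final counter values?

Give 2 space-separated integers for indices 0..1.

Ev 1: PC=2 idx=0 pred=N actual=T -> ctr[0]=2
Ev 2: PC=1 idx=1 pred=N actual=T -> ctr[1]=2
Ev 3: PC=2 idx=0 pred=T actual=T -> ctr[0]=3
Ev 4: PC=1 idx=1 pred=T actual=T -> ctr[1]=3
Ev 5: PC=2 idx=0 pred=T actual=T -> ctr[0]=3
Ev 6: PC=1 idx=1 pred=T actual=T -> ctr[1]=3
Ev 7: PC=2 idx=0 pred=T actual=T -> ctr[0]=3
Ev 8: PC=1 idx=1 pred=T actual=T -> ctr[1]=3
Ev 9: PC=1 idx=1 pred=T actual=T -> ctr[1]=3
Ev 10: PC=1 idx=1 pred=T actual=T -> ctr[1]=3
Ev 11: PC=2 idx=0 pred=T actual=N -> ctr[0]=2
Ev 12: PC=2 idx=0 pred=T actual=N -> ctr[0]=1

Answer: 1 3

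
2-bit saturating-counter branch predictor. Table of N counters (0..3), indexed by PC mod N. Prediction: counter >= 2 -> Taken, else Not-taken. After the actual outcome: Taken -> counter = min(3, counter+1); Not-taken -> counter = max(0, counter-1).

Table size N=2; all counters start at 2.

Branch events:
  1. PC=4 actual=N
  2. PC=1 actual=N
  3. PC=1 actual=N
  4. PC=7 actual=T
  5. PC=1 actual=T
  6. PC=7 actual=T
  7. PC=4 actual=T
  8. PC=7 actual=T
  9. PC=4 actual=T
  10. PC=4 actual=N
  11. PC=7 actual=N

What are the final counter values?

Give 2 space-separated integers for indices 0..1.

Ev 1: PC=4 idx=0 pred=T actual=N -> ctr[0]=1
Ev 2: PC=1 idx=1 pred=T actual=N -> ctr[1]=1
Ev 3: PC=1 idx=1 pred=N actual=N -> ctr[1]=0
Ev 4: PC=7 idx=1 pred=N actual=T -> ctr[1]=1
Ev 5: PC=1 idx=1 pred=N actual=T -> ctr[1]=2
Ev 6: PC=7 idx=1 pred=T actual=T -> ctr[1]=3
Ev 7: PC=4 idx=0 pred=N actual=T -> ctr[0]=2
Ev 8: PC=7 idx=1 pred=T actual=T -> ctr[1]=3
Ev 9: PC=4 idx=0 pred=T actual=T -> ctr[0]=3
Ev 10: PC=4 idx=0 pred=T actual=N -> ctr[0]=2
Ev 11: PC=7 idx=1 pred=T actual=N -> ctr[1]=2

Answer: 2 2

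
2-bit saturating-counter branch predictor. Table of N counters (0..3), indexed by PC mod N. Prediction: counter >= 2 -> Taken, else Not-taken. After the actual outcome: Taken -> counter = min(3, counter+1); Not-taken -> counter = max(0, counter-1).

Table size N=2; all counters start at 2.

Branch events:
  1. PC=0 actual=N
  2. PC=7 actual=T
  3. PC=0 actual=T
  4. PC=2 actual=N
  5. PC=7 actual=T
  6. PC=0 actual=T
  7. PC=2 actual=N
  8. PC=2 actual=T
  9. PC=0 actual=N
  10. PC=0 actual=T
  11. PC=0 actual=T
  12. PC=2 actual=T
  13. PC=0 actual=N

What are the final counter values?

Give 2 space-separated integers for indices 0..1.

Ev 1: PC=0 idx=0 pred=T actual=N -> ctr[0]=1
Ev 2: PC=7 idx=1 pred=T actual=T -> ctr[1]=3
Ev 3: PC=0 idx=0 pred=N actual=T -> ctr[0]=2
Ev 4: PC=2 idx=0 pred=T actual=N -> ctr[0]=1
Ev 5: PC=7 idx=1 pred=T actual=T -> ctr[1]=3
Ev 6: PC=0 idx=0 pred=N actual=T -> ctr[0]=2
Ev 7: PC=2 idx=0 pred=T actual=N -> ctr[0]=1
Ev 8: PC=2 idx=0 pred=N actual=T -> ctr[0]=2
Ev 9: PC=0 idx=0 pred=T actual=N -> ctr[0]=1
Ev 10: PC=0 idx=0 pred=N actual=T -> ctr[0]=2
Ev 11: PC=0 idx=0 pred=T actual=T -> ctr[0]=3
Ev 12: PC=2 idx=0 pred=T actual=T -> ctr[0]=3
Ev 13: PC=0 idx=0 pred=T actual=N -> ctr[0]=2

Answer: 2 3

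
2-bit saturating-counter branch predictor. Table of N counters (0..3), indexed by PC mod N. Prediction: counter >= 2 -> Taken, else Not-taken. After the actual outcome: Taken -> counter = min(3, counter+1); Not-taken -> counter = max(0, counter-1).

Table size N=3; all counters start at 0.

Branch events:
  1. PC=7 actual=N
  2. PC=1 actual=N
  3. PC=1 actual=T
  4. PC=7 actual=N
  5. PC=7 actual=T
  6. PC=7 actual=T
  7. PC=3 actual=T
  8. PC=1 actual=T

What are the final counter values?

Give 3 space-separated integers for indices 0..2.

Answer: 1 3 0

Derivation:
Ev 1: PC=7 idx=1 pred=N actual=N -> ctr[1]=0
Ev 2: PC=1 idx=1 pred=N actual=N -> ctr[1]=0
Ev 3: PC=1 idx=1 pred=N actual=T -> ctr[1]=1
Ev 4: PC=7 idx=1 pred=N actual=N -> ctr[1]=0
Ev 5: PC=7 idx=1 pred=N actual=T -> ctr[1]=1
Ev 6: PC=7 idx=1 pred=N actual=T -> ctr[1]=2
Ev 7: PC=3 idx=0 pred=N actual=T -> ctr[0]=1
Ev 8: PC=1 idx=1 pred=T actual=T -> ctr[1]=3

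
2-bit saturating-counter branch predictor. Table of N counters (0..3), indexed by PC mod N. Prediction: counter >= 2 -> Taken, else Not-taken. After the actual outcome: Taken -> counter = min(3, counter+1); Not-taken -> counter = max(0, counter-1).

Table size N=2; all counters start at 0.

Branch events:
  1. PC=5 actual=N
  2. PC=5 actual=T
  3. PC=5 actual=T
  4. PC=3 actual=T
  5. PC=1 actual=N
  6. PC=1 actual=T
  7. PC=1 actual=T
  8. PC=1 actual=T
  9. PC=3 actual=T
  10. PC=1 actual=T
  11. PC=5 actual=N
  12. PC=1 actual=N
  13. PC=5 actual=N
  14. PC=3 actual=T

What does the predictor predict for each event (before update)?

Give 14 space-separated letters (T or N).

Answer: N N N T T T T T T T T T N N

Derivation:
Ev 1: PC=5 idx=1 pred=N actual=N -> ctr[1]=0
Ev 2: PC=5 idx=1 pred=N actual=T -> ctr[1]=1
Ev 3: PC=5 idx=1 pred=N actual=T -> ctr[1]=2
Ev 4: PC=3 idx=1 pred=T actual=T -> ctr[1]=3
Ev 5: PC=1 idx=1 pred=T actual=N -> ctr[1]=2
Ev 6: PC=1 idx=1 pred=T actual=T -> ctr[1]=3
Ev 7: PC=1 idx=1 pred=T actual=T -> ctr[1]=3
Ev 8: PC=1 idx=1 pred=T actual=T -> ctr[1]=3
Ev 9: PC=3 idx=1 pred=T actual=T -> ctr[1]=3
Ev 10: PC=1 idx=1 pred=T actual=T -> ctr[1]=3
Ev 11: PC=5 idx=1 pred=T actual=N -> ctr[1]=2
Ev 12: PC=1 idx=1 pred=T actual=N -> ctr[1]=1
Ev 13: PC=5 idx=1 pred=N actual=N -> ctr[1]=0
Ev 14: PC=3 idx=1 pred=N actual=T -> ctr[1]=1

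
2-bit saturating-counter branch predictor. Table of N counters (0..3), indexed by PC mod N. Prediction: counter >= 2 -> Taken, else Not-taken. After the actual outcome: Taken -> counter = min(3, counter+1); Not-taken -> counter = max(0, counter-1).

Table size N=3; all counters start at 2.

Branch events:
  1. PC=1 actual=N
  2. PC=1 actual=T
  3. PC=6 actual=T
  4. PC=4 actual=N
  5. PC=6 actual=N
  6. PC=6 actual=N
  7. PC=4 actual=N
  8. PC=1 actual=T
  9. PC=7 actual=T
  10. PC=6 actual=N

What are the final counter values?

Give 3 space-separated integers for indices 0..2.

Answer: 0 2 2

Derivation:
Ev 1: PC=1 idx=1 pred=T actual=N -> ctr[1]=1
Ev 2: PC=1 idx=1 pred=N actual=T -> ctr[1]=2
Ev 3: PC=6 idx=0 pred=T actual=T -> ctr[0]=3
Ev 4: PC=4 idx=1 pred=T actual=N -> ctr[1]=1
Ev 5: PC=6 idx=0 pred=T actual=N -> ctr[0]=2
Ev 6: PC=6 idx=0 pred=T actual=N -> ctr[0]=1
Ev 7: PC=4 idx=1 pred=N actual=N -> ctr[1]=0
Ev 8: PC=1 idx=1 pred=N actual=T -> ctr[1]=1
Ev 9: PC=7 idx=1 pred=N actual=T -> ctr[1]=2
Ev 10: PC=6 idx=0 pred=N actual=N -> ctr[0]=0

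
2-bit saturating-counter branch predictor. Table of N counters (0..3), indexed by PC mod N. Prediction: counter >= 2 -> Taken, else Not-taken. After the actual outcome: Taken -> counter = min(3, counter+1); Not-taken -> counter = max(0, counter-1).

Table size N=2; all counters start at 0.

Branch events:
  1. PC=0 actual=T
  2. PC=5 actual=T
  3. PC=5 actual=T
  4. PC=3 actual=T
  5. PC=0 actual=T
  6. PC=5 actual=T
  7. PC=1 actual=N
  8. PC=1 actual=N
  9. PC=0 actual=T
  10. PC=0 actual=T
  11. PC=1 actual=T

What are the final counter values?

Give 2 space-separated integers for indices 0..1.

Ev 1: PC=0 idx=0 pred=N actual=T -> ctr[0]=1
Ev 2: PC=5 idx=1 pred=N actual=T -> ctr[1]=1
Ev 3: PC=5 idx=1 pred=N actual=T -> ctr[1]=2
Ev 4: PC=3 idx=1 pred=T actual=T -> ctr[1]=3
Ev 5: PC=0 idx=0 pred=N actual=T -> ctr[0]=2
Ev 6: PC=5 idx=1 pred=T actual=T -> ctr[1]=3
Ev 7: PC=1 idx=1 pred=T actual=N -> ctr[1]=2
Ev 8: PC=1 idx=1 pred=T actual=N -> ctr[1]=1
Ev 9: PC=0 idx=0 pred=T actual=T -> ctr[0]=3
Ev 10: PC=0 idx=0 pred=T actual=T -> ctr[0]=3
Ev 11: PC=1 idx=1 pred=N actual=T -> ctr[1]=2

Answer: 3 2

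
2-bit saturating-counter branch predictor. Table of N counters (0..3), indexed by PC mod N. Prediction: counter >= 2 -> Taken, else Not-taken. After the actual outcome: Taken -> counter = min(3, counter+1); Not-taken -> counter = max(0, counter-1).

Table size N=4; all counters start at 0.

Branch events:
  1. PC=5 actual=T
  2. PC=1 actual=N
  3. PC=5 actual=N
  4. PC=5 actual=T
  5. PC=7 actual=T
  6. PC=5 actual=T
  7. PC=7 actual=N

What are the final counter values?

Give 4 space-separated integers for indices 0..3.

Ev 1: PC=5 idx=1 pred=N actual=T -> ctr[1]=1
Ev 2: PC=1 idx=1 pred=N actual=N -> ctr[1]=0
Ev 3: PC=5 idx=1 pred=N actual=N -> ctr[1]=0
Ev 4: PC=5 idx=1 pred=N actual=T -> ctr[1]=1
Ev 5: PC=7 idx=3 pred=N actual=T -> ctr[3]=1
Ev 6: PC=5 idx=1 pred=N actual=T -> ctr[1]=2
Ev 7: PC=7 idx=3 pred=N actual=N -> ctr[3]=0

Answer: 0 2 0 0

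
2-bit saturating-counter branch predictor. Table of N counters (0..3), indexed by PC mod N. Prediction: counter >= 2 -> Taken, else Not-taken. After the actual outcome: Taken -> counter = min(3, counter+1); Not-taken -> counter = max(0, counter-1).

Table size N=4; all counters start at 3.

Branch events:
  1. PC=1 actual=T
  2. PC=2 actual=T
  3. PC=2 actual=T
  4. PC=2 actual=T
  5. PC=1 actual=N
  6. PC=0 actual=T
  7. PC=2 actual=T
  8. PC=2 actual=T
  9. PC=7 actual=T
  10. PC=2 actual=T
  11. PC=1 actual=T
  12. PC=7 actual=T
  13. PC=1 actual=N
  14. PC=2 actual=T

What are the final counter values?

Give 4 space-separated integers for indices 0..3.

Ev 1: PC=1 idx=1 pred=T actual=T -> ctr[1]=3
Ev 2: PC=2 idx=2 pred=T actual=T -> ctr[2]=3
Ev 3: PC=2 idx=2 pred=T actual=T -> ctr[2]=3
Ev 4: PC=2 idx=2 pred=T actual=T -> ctr[2]=3
Ev 5: PC=1 idx=1 pred=T actual=N -> ctr[1]=2
Ev 6: PC=0 idx=0 pred=T actual=T -> ctr[0]=3
Ev 7: PC=2 idx=2 pred=T actual=T -> ctr[2]=3
Ev 8: PC=2 idx=2 pred=T actual=T -> ctr[2]=3
Ev 9: PC=7 idx=3 pred=T actual=T -> ctr[3]=3
Ev 10: PC=2 idx=2 pred=T actual=T -> ctr[2]=3
Ev 11: PC=1 idx=1 pred=T actual=T -> ctr[1]=3
Ev 12: PC=7 idx=3 pred=T actual=T -> ctr[3]=3
Ev 13: PC=1 idx=1 pred=T actual=N -> ctr[1]=2
Ev 14: PC=2 idx=2 pred=T actual=T -> ctr[2]=3

Answer: 3 2 3 3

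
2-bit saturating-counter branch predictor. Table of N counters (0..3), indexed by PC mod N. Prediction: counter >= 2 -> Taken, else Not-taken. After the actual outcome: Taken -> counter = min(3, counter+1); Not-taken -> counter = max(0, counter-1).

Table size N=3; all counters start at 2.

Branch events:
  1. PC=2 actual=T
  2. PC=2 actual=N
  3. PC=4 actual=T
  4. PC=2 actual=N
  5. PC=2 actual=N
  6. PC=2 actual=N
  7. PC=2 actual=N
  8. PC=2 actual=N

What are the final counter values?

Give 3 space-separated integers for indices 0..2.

Answer: 2 3 0

Derivation:
Ev 1: PC=2 idx=2 pred=T actual=T -> ctr[2]=3
Ev 2: PC=2 idx=2 pred=T actual=N -> ctr[2]=2
Ev 3: PC=4 idx=1 pred=T actual=T -> ctr[1]=3
Ev 4: PC=2 idx=2 pred=T actual=N -> ctr[2]=1
Ev 5: PC=2 idx=2 pred=N actual=N -> ctr[2]=0
Ev 6: PC=2 idx=2 pred=N actual=N -> ctr[2]=0
Ev 7: PC=2 idx=2 pred=N actual=N -> ctr[2]=0
Ev 8: PC=2 idx=2 pred=N actual=N -> ctr[2]=0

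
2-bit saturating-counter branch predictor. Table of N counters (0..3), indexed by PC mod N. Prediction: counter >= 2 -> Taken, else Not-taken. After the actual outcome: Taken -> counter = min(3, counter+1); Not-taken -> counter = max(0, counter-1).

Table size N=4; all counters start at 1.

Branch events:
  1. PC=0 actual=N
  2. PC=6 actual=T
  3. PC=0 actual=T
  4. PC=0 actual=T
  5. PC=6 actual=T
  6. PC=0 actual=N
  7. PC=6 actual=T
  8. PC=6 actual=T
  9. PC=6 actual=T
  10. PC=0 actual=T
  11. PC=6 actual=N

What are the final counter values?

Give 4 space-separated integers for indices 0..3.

Answer: 2 1 2 1

Derivation:
Ev 1: PC=0 idx=0 pred=N actual=N -> ctr[0]=0
Ev 2: PC=6 idx=2 pred=N actual=T -> ctr[2]=2
Ev 3: PC=0 idx=0 pred=N actual=T -> ctr[0]=1
Ev 4: PC=0 idx=0 pred=N actual=T -> ctr[0]=2
Ev 5: PC=6 idx=2 pred=T actual=T -> ctr[2]=3
Ev 6: PC=0 idx=0 pred=T actual=N -> ctr[0]=1
Ev 7: PC=6 idx=2 pred=T actual=T -> ctr[2]=3
Ev 8: PC=6 idx=2 pred=T actual=T -> ctr[2]=3
Ev 9: PC=6 idx=2 pred=T actual=T -> ctr[2]=3
Ev 10: PC=0 idx=0 pred=N actual=T -> ctr[0]=2
Ev 11: PC=6 idx=2 pred=T actual=N -> ctr[2]=2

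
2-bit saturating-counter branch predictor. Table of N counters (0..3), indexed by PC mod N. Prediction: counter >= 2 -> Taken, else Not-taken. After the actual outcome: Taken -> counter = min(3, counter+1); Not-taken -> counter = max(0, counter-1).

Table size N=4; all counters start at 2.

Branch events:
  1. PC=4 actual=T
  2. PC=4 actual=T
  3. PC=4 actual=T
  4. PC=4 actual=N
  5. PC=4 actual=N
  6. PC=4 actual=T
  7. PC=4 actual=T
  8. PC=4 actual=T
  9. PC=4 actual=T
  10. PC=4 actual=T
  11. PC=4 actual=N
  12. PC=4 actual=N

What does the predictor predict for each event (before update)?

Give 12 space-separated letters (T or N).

Answer: T T T T T N T T T T T T

Derivation:
Ev 1: PC=4 idx=0 pred=T actual=T -> ctr[0]=3
Ev 2: PC=4 idx=0 pred=T actual=T -> ctr[0]=3
Ev 3: PC=4 idx=0 pred=T actual=T -> ctr[0]=3
Ev 4: PC=4 idx=0 pred=T actual=N -> ctr[0]=2
Ev 5: PC=4 idx=0 pred=T actual=N -> ctr[0]=1
Ev 6: PC=4 idx=0 pred=N actual=T -> ctr[0]=2
Ev 7: PC=4 idx=0 pred=T actual=T -> ctr[0]=3
Ev 8: PC=4 idx=0 pred=T actual=T -> ctr[0]=3
Ev 9: PC=4 idx=0 pred=T actual=T -> ctr[0]=3
Ev 10: PC=4 idx=0 pred=T actual=T -> ctr[0]=3
Ev 11: PC=4 idx=0 pred=T actual=N -> ctr[0]=2
Ev 12: PC=4 idx=0 pred=T actual=N -> ctr[0]=1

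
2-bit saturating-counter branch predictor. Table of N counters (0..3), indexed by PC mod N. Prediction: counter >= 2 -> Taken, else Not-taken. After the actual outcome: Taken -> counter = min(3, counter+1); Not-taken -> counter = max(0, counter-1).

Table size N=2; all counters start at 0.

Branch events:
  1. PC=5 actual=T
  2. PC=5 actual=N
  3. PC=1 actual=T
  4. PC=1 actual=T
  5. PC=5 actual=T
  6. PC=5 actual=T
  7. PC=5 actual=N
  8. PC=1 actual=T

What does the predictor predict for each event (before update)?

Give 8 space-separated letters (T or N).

Answer: N N N N T T T T

Derivation:
Ev 1: PC=5 idx=1 pred=N actual=T -> ctr[1]=1
Ev 2: PC=5 idx=1 pred=N actual=N -> ctr[1]=0
Ev 3: PC=1 idx=1 pred=N actual=T -> ctr[1]=1
Ev 4: PC=1 idx=1 pred=N actual=T -> ctr[1]=2
Ev 5: PC=5 idx=1 pred=T actual=T -> ctr[1]=3
Ev 6: PC=5 idx=1 pred=T actual=T -> ctr[1]=3
Ev 7: PC=5 idx=1 pred=T actual=N -> ctr[1]=2
Ev 8: PC=1 idx=1 pred=T actual=T -> ctr[1]=3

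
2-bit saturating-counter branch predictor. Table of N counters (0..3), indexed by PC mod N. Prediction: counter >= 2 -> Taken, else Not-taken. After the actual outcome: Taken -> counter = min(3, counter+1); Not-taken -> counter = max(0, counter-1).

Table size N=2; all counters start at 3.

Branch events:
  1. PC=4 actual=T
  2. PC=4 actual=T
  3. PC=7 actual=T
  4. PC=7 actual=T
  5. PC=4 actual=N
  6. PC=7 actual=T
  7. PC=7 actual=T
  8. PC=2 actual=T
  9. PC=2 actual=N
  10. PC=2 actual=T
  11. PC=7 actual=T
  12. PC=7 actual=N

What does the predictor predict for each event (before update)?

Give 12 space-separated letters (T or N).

Answer: T T T T T T T T T T T T

Derivation:
Ev 1: PC=4 idx=0 pred=T actual=T -> ctr[0]=3
Ev 2: PC=4 idx=0 pred=T actual=T -> ctr[0]=3
Ev 3: PC=7 idx=1 pred=T actual=T -> ctr[1]=3
Ev 4: PC=7 idx=1 pred=T actual=T -> ctr[1]=3
Ev 5: PC=4 idx=0 pred=T actual=N -> ctr[0]=2
Ev 6: PC=7 idx=1 pred=T actual=T -> ctr[1]=3
Ev 7: PC=7 idx=1 pred=T actual=T -> ctr[1]=3
Ev 8: PC=2 idx=0 pred=T actual=T -> ctr[0]=3
Ev 9: PC=2 idx=0 pred=T actual=N -> ctr[0]=2
Ev 10: PC=2 idx=0 pred=T actual=T -> ctr[0]=3
Ev 11: PC=7 idx=1 pred=T actual=T -> ctr[1]=3
Ev 12: PC=7 idx=1 pred=T actual=N -> ctr[1]=2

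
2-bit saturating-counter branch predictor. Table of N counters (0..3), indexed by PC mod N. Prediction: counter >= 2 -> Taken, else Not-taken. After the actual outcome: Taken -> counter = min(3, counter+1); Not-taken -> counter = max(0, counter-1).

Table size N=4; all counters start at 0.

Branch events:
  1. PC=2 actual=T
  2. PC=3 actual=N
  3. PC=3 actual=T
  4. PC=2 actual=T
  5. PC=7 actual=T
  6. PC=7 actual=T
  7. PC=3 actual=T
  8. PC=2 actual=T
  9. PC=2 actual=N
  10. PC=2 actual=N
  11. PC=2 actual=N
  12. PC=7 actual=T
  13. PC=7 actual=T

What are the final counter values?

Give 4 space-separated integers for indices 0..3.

Ev 1: PC=2 idx=2 pred=N actual=T -> ctr[2]=1
Ev 2: PC=3 idx=3 pred=N actual=N -> ctr[3]=0
Ev 3: PC=3 idx=3 pred=N actual=T -> ctr[3]=1
Ev 4: PC=2 idx=2 pred=N actual=T -> ctr[2]=2
Ev 5: PC=7 idx=3 pred=N actual=T -> ctr[3]=2
Ev 6: PC=7 idx=3 pred=T actual=T -> ctr[3]=3
Ev 7: PC=3 idx=3 pred=T actual=T -> ctr[3]=3
Ev 8: PC=2 idx=2 pred=T actual=T -> ctr[2]=3
Ev 9: PC=2 idx=2 pred=T actual=N -> ctr[2]=2
Ev 10: PC=2 idx=2 pred=T actual=N -> ctr[2]=1
Ev 11: PC=2 idx=2 pred=N actual=N -> ctr[2]=0
Ev 12: PC=7 idx=3 pred=T actual=T -> ctr[3]=3
Ev 13: PC=7 idx=3 pred=T actual=T -> ctr[3]=3

Answer: 0 0 0 3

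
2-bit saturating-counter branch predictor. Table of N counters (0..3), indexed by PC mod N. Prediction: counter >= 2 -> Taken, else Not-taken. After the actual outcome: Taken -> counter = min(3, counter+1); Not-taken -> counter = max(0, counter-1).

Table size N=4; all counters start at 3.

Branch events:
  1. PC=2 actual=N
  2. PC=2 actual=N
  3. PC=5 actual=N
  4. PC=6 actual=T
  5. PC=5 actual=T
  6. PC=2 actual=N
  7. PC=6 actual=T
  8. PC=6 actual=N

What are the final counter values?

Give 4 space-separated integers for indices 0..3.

Answer: 3 3 1 3

Derivation:
Ev 1: PC=2 idx=2 pred=T actual=N -> ctr[2]=2
Ev 2: PC=2 idx=2 pred=T actual=N -> ctr[2]=1
Ev 3: PC=5 idx=1 pred=T actual=N -> ctr[1]=2
Ev 4: PC=6 idx=2 pred=N actual=T -> ctr[2]=2
Ev 5: PC=5 idx=1 pred=T actual=T -> ctr[1]=3
Ev 6: PC=2 idx=2 pred=T actual=N -> ctr[2]=1
Ev 7: PC=6 idx=2 pred=N actual=T -> ctr[2]=2
Ev 8: PC=6 idx=2 pred=T actual=N -> ctr[2]=1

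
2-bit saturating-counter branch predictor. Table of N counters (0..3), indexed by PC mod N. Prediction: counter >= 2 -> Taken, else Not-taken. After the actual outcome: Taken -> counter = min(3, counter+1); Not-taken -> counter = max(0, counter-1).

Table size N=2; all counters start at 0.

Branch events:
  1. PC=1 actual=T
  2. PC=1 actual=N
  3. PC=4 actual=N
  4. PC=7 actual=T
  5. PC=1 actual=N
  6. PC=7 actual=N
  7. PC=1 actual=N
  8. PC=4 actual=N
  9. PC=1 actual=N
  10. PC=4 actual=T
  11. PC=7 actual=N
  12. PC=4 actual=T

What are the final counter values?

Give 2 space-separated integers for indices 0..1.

Ev 1: PC=1 idx=1 pred=N actual=T -> ctr[1]=1
Ev 2: PC=1 idx=1 pred=N actual=N -> ctr[1]=0
Ev 3: PC=4 idx=0 pred=N actual=N -> ctr[0]=0
Ev 4: PC=7 idx=1 pred=N actual=T -> ctr[1]=1
Ev 5: PC=1 idx=1 pred=N actual=N -> ctr[1]=0
Ev 6: PC=7 idx=1 pred=N actual=N -> ctr[1]=0
Ev 7: PC=1 idx=1 pred=N actual=N -> ctr[1]=0
Ev 8: PC=4 idx=0 pred=N actual=N -> ctr[0]=0
Ev 9: PC=1 idx=1 pred=N actual=N -> ctr[1]=0
Ev 10: PC=4 idx=0 pred=N actual=T -> ctr[0]=1
Ev 11: PC=7 idx=1 pred=N actual=N -> ctr[1]=0
Ev 12: PC=4 idx=0 pred=N actual=T -> ctr[0]=2

Answer: 2 0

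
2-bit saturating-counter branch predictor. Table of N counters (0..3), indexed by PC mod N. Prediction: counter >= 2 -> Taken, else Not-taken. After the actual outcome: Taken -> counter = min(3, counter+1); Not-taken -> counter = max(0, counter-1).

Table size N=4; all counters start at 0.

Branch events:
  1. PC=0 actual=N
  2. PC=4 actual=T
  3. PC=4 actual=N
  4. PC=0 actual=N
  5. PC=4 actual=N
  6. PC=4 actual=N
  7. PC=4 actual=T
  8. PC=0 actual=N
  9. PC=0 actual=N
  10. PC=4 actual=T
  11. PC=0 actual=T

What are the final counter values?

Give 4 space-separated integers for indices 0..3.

Ev 1: PC=0 idx=0 pred=N actual=N -> ctr[0]=0
Ev 2: PC=4 idx=0 pred=N actual=T -> ctr[0]=1
Ev 3: PC=4 idx=0 pred=N actual=N -> ctr[0]=0
Ev 4: PC=0 idx=0 pred=N actual=N -> ctr[0]=0
Ev 5: PC=4 idx=0 pred=N actual=N -> ctr[0]=0
Ev 6: PC=4 idx=0 pred=N actual=N -> ctr[0]=0
Ev 7: PC=4 idx=0 pred=N actual=T -> ctr[0]=1
Ev 8: PC=0 idx=0 pred=N actual=N -> ctr[0]=0
Ev 9: PC=0 idx=0 pred=N actual=N -> ctr[0]=0
Ev 10: PC=4 idx=0 pred=N actual=T -> ctr[0]=1
Ev 11: PC=0 idx=0 pred=N actual=T -> ctr[0]=2

Answer: 2 0 0 0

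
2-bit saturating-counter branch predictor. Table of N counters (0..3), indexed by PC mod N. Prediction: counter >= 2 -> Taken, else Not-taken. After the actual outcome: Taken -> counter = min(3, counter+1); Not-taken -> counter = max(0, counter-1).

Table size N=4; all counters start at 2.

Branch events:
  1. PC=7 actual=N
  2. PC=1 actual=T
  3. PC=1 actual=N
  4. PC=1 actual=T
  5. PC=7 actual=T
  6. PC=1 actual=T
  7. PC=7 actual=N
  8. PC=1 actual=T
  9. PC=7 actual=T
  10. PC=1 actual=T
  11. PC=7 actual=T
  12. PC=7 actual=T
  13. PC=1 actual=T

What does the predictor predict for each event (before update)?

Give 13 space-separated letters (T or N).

Ev 1: PC=7 idx=3 pred=T actual=N -> ctr[3]=1
Ev 2: PC=1 idx=1 pred=T actual=T -> ctr[1]=3
Ev 3: PC=1 idx=1 pred=T actual=N -> ctr[1]=2
Ev 4: PC=1 idx=1 pred=T actual=T -> ctr[1]=3
Ev 5: PC=7 idx=3 pred=N actual=T -> ctr[3]=2
Ev 6: PC=1 idx=1 pred=T actual=T -> ctr[1]=3
Ev 7: PC=7 idx=3 pred=T actual=N -> ctr[3]=1
Ev 8: PC=1 idx=1 pred=T actual=T -> ctr[1]=3
Ev 9: PC=7 idx=3 pred=N actual=T -> ctr[3]=2
Ev 10: PC=1 idx=1 pred=T actual=T -> ctr[1]=3
Ev 11: PC=7 idx=3 pred=T actual=T -> ctr[3]=3
Ev 12: PC=7 idx=3 pred=T actual=T -> ctr[3]=3
Ev 13: PC=1 idx=1 pred=T actual=T -> ctr[1]=3

Answer: T T T T N T T T N T T T T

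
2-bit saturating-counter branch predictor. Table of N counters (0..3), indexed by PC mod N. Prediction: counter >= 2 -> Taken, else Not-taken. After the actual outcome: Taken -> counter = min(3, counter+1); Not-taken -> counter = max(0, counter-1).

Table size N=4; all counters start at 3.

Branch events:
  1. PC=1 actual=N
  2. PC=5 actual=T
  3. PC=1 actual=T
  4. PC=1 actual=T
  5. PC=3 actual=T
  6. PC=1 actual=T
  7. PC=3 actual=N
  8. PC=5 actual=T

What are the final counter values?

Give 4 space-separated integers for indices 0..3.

Ev 1: PC=1 idx=1 pred=T actual=N -> ctr[1]=2
Ev 2: PC=5 idx=1 pred=T actual=T -> ctr[1]=3
Ev 3: PC=1 idx=1 pred=T actual=T -> ctr[1]=3
Ev 4: PC=1 idx=1 pred=T actual=T -> ctr[1]=3
Ev 5: PC=3 idx=3 pred=T actual=T -> ctr[3]=3
Ev 6: PC=1 idx=1 pred=T actual=T -> ctr[1]=3
Ev 7: PC=3 idx=3 pred=T actual=N -> ctr[3]=2
Ev 8: PC=5 idx=1 pred=T actual=T -> ctr[1]=3

Answer: 3 3 3 2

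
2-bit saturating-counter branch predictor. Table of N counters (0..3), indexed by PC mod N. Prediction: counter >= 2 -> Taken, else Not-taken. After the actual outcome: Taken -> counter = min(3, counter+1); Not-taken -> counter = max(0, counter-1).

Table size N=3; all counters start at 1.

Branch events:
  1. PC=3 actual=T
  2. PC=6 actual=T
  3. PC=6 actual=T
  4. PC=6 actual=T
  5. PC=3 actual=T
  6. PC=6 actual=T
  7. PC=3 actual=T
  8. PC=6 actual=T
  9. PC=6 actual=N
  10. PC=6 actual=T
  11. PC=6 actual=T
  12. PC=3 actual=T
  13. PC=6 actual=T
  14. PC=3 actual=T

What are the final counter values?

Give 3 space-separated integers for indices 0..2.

Ev 1: PC=3 idx=0 pred=N actual=T -> ctr[0]=2
Ev 2: PC=6 idx=0 pred=T actual=T -> ctr[0]=3
Ev 3: PC=6 idx=0 pred=T actual=T -> ctr[0]=3
Ev 4: PC=6 idx=0 pred=T actual=T -> ctr[0]=3
Ev 5: PC=3 idx=0 pred=T actual=T -> ctr[0]=3
Ev 6: PC=6 idx=0 pred=T actual=T -> ctr[0]=3
Ev 7: PC=3 idx=0 pred=T actual=T -> ctr[0]=3
Ev 8: PC=6 idx=0 pred=T actual=T -> ctr[0]=3
Ev 9: PC=6 idx=0 pred=T actual=N -> ctr[0]=2
Ev 10: PC=6 idx=0 pred=T actual=T -> ctr[0]=3
Ev 11: PC=6 idx=0 pred=T actual=T -> ctr[0]=3
Ev 12: PC=3 idx=0 pred=T actual=T -> ctr[0]=3
Ev 13: PC=6 idx=0 pred=T actual=T -> ctr[0]=3
Ev 14: PC=3 idx=0 pred=T actual=T -> ctr[0]=3

Answer: 3 1 1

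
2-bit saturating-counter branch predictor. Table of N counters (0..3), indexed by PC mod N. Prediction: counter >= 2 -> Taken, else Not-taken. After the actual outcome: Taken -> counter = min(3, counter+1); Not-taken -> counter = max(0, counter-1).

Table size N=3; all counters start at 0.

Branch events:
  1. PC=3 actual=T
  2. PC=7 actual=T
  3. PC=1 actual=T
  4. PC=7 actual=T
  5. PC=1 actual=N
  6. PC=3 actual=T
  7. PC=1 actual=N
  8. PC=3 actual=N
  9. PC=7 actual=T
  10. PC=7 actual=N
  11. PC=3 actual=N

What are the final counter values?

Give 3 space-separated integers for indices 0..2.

Ev 1: PC=3 idx=0 pred=N actual=T -> ctr[0]=1
Ev 2: PC=7 idx=1 pred=N actual=T -> ctr[1]=1
Ev 3: PC=1 idx=1 pred=N actual=T -> ctr[1]=2
Ev 4: PC=7 idx=1 pred=T actual=T -> ctr[1]=3
Ev 5: PC=1 idx=1 pred=T actual=N -> ctr[1]=2
Ev 6: PC=3 idx=0 pred=N actual=T -> ctr[0]=2
Ev 7: PC=1 idx=1 pred=T actual=N -> ctr[1]=1
Ev 8: PC=3 idx=0 pred=T actual=N -> ctr[0]=1
Ev 9: PC=7 idx=1 pred=N actual=T -> ctr[1]=2
Ev 10: PC=7 idx=1 pred=T actual=N -> ctr[1]=1
Ev 11: PC=3 idx=0 pred=N actual=N -> ctr[0]=0

Answer: 0 1 0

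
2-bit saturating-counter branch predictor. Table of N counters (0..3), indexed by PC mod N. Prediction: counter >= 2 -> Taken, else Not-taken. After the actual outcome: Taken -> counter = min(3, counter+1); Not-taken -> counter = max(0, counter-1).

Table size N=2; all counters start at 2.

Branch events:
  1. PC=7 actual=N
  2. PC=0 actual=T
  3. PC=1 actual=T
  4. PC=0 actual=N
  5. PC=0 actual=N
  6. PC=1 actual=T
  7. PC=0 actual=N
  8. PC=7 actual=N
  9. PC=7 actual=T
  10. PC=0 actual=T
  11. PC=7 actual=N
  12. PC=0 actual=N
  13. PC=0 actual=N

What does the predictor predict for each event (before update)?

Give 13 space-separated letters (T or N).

Answer: T T N T T T N T T N T N N

Derivation:
Ev 1: PC=7 idx=1 pred=T actual=N -> ctr[1]=1
Ev 2: PC=0 idx=0 pred=T actual=T -> ctr[0]=3
Ev 3: PC=1 idx=1 pred=N actual=T -> ctr[1]=2
Ev 4: PC=0 idx=0 pred=T actual=N -> ctr[0]=2
Ev 5: PC=0 idx=0 pred=T actual=N -> ctr[0]=1
Ev 6: PC=1 idx=1 pred=T actual=T -> ctr[1]=3
Ev 7: PC=0 idx=0 pred=N actual=N -> ctr[0]=0
Ev 8: PC=7 idx=1 pred=T actual=N -> ctr[1]=2
Ev 9: PC=7 idx=1 pred=T actual=T -> ctr[1]=3
Ev 10: PC=0 idx=0 pred=N actual=T -> ctr[0]=1
Ev 11: PC=7 idx=1 pred=T actual=N -> ctr[1]=2
Ev 12: PC=0 idx=0 pred=N actual=N -> ctr[0]=0
Ev 13: PC=0 idx=0 pred=N actual=N -> ctr[0]=0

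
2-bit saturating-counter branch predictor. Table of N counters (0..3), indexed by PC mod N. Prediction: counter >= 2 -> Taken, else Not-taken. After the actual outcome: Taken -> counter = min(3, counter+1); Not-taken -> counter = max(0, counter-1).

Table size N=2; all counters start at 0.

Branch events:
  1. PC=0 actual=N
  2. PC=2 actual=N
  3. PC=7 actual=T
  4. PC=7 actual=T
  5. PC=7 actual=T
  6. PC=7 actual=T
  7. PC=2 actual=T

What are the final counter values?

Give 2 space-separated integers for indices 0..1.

Ev 1: PC=0 idx=0 pred=N actual=N -> ctr[0]=0
Ev 2: PC=2 idx=0 pred=N actual=N -> ctr[0]=0
Ev 3: PC=7 idx=1 pred=N actual=T -> ctr[1]=1
Ev 4: PC=7 idx=1 pred=N actual=T -> ctr[1]=2
Ev 5: PC=7 idx=1 pred=T actual=T -> ctr[1]=3
Ev 6: PC=7 idx=1 pred=T actual=T -> ctr[1]=3
Ev 7: PC=2 idx=0 pred=N actual=T -> ctr[0]=1

Answer: 1 3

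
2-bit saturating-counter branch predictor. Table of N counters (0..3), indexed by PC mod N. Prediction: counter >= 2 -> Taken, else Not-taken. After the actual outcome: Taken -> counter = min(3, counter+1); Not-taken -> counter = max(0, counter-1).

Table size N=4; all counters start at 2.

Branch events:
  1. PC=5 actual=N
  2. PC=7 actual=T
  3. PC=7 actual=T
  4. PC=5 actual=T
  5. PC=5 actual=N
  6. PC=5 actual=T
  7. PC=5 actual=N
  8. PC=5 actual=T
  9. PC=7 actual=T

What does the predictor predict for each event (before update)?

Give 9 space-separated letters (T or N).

Ev 1: PC=5 idx=1 pred=T actual=N -> ctr[1]=1
Ev 2: PC=7 idx=3 pred=T actual=T -> ctr[3]=3
Ev 3: PC=7 idx=3 pred=T actual=T -> ctr[3]=3
Ev 4: PC=5 idx=1 pred=N actual=T -> ctr[1]=2
Ev 5: PC=5 idx=1 pred=T actual=N -> ctr[1]=1
Ev 6: PC=5 idx=1 pred=N actual=T -> ctr[1]=2
Ev 7: PC=5 idx=1 pred=T actual=N -> ctr[1]=1
Ev 8: PC=5 idx=1 pred=N actual=T -> ctr[1]=2
Ev 9: PC=7 idx=3 pred=T actual=T -> ctr[3]=3

Answer: T T T N T N T N T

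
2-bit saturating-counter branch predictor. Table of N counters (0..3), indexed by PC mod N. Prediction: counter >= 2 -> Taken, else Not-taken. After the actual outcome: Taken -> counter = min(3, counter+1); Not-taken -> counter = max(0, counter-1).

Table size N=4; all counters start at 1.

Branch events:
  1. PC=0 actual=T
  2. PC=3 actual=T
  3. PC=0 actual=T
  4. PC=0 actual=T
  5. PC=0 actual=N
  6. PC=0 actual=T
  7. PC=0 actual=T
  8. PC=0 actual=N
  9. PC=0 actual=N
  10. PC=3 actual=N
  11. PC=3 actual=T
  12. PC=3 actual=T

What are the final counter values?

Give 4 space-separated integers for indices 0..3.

Answer: 1 1 1 3

Derivation:
Ev 1: PC=0 idx=0 pred=N actual=T -> ctr[0]=2
Ev 2: PC=3 idx=3 pred=N actual=T -> ctr[3]=2
Ev 3: PC=0 idx=0 pred=T actual=T -> ctr[0]=3
Ev 4: PC=0 idx=0 pred=T actual=T -> ctr[0]=3
Ev 5: PC=0 idx=0 pred=T actual=N -> ctr[0]=2
Ev 6: PC=0 idx=0 pred=T actual=T -> ctr[0]=3
Ev 7: PC=0 idx=0 pred=T actual=T -> ctr[0]=3
Ev 8: PC=0 idx=0 pred=T actual=N -> ctr[0]=2
Ev 9: PC=0 idx=0 pred=T actual=N -> ctr[0]=1
Ev 10: PC=3 idx=3 pred=T actual=N -> ctr[3]=1
Ev 11: PC=3 idx=3 pred=N actual=T -> ctr[3]=2
Ev 12: PC=3 idx=3 pred=T actual=T -> ctr[3]=3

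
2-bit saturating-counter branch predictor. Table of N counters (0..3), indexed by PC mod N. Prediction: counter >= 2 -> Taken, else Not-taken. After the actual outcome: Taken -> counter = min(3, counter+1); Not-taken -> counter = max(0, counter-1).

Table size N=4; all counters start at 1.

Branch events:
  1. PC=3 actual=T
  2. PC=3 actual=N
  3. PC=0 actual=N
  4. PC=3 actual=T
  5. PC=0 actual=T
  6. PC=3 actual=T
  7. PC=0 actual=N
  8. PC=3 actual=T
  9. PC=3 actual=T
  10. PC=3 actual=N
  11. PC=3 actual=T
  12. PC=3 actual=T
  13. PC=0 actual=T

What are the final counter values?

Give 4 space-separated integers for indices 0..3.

Ev 1: PC=3 idx=3 pred=N actual=T -> ctr[3]=2
Ev 2: PC=3 idx=3 pred=T actual=N -> ctr[3]=1
Ev 3: PC=0 idx=0 pred=N actual=N -> ctr[0]=0
Ev 4: PC=3 idx=3 pred=N actual=T -> ctr[3]=2
Ev 5: PC=0 idx=0 pred=N actual=T -> ctr[0]=1
Ev 6: PC=3 idx=3 pred=T actual=T -> ctr[3]=3
Ev 7: PC=0 idx=0 pred=N actual=N -> ctr[0]=0
Ev 8: PC=3 idx=3 pred=T actual=T -> ctr[3]=3
Ev 9: PC=3 idx=3 pred=T actual=T -> ctr[3]=3
Ev 10: PC=3 idx=3 pred=T actual=N -> ctr[3]=2
Ev 11: PC=3 idx=3 pred=T actual=T -> ctr[3]=3
Ev 12: PC=3 idx=3 pred=T actual=T -> ctr[3]=3
Ev 13: PC=0 idx=0 pred=N actual=T -> ctr[0]=1

Answer: 1 1 1 3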